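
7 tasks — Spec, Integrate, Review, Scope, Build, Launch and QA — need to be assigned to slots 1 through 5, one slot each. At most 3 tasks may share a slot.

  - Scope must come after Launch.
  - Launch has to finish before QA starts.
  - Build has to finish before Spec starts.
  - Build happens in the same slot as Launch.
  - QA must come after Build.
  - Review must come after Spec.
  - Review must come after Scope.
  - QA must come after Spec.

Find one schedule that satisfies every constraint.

Review -> 3, Launch -> 1, Spec -> 2, QA -> 3, Build -> 1, Scope -> 2, Integrate -> 1

Checking: Spec(2) before QA(3); Build(1) before QA(3); Build(1) before Spec(2); Spec(2) before Review(3); Launch(1) before QA(3); Scope(2) before Review(3); Launch(1) before Scope(2); Build = Launch = 1; max 3 per slot (cap 3).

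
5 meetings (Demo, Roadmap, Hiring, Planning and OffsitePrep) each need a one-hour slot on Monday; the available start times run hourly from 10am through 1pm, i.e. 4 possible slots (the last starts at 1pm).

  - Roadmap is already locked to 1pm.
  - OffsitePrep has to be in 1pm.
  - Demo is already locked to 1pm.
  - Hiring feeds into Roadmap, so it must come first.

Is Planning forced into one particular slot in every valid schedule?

No

Planning can be 10am (e.g. Demo -> 1pm; Planning -> 10am; Hiring -> 10am; Roadmap -> 1pm; OffsitePrep -> 1pm) or 11am (e.g. Planning=11am, OffsitePrep=1pm, Roadmap=1pm, Hiring=10am, Demo=1pm).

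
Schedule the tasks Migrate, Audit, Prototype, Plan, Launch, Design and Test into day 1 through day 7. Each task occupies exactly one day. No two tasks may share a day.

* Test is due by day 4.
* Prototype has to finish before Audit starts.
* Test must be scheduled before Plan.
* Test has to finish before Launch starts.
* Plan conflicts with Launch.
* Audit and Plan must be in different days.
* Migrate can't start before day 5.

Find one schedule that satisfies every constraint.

Test in day 1; Plan in day 4; Prototype in day 2; Migrate in day 5; Launch in day 6; Design in day 7; Audit in day 3

Checking: Test(day 1) before Launch(day 6); Prototype(day 2) before Audit(day 3); Test(day 1) before Plan(day 4); Audit(day 3) != Plan(day 4); Plan(day 4) != Launch(day 6); Test=day 1 in [day 1,day 4]; Migrate=day 5 in [day 5,day 7]; max 1 per day (cap 1).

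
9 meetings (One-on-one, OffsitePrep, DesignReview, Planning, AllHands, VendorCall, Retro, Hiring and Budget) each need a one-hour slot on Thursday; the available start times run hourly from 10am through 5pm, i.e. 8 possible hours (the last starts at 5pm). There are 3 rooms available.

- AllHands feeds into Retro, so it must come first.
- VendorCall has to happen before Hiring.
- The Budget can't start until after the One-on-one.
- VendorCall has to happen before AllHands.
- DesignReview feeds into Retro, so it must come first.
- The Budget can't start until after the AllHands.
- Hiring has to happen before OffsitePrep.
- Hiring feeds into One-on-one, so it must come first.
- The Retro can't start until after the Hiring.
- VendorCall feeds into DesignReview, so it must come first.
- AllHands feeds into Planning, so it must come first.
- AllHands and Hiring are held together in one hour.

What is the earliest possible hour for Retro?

Precedence pushes Retro to at least 12pm.
Retro at 12pm is achievable: DesignReview -> 11am, Budget -> 1pm, Retro -> 12pm, Hiring -> 11am, AllHands -> 11am, Planning -> 1pm, One-on-one -> 12pm, VendorCall -> 10am, OffsitePrep -> 12pm.

12pm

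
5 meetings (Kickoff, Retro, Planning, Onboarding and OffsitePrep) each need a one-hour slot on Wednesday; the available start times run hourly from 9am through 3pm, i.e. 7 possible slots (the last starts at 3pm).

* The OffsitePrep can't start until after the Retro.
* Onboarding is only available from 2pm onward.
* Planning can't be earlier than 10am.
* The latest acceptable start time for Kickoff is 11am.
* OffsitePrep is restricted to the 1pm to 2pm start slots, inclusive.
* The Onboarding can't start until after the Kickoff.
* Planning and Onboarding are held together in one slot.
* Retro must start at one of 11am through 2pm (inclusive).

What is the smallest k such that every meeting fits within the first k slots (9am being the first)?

6

The precedence chain requires at least 2 distinct slots.
Onboarding can't be placed before 2pm — that is slot 6 counting from 9am — so the schedule must run through at least 6 slots.
6 works (last occupied slot: 2pm): for example Planning=2pm; Kickoff=9am; Retro=11am; Onboarding=2pm; OffsitePrep=1pm.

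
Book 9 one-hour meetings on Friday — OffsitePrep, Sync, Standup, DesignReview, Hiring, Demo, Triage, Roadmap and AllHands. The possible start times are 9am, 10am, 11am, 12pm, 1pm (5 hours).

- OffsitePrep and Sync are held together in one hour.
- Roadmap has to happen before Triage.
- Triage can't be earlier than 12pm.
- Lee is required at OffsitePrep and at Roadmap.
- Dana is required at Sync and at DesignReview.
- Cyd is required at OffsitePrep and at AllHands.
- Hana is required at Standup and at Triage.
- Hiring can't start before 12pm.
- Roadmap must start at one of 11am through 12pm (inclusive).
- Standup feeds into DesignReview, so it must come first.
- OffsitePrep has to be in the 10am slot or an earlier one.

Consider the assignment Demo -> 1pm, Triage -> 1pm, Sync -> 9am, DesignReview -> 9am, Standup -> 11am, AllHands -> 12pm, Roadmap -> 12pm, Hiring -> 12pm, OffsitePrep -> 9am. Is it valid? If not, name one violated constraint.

Triage can't be earlier than 12pm — holds.
Hana is required at Standup and at Triage — holds.
Roadmap must start at one of 11am through 12pm (inclusive) — holds.
Dana is required at Sync and at DesignReview — violated.
Roadmap has to happen before Triage — holds.
Standup feeds into DesignReview, so it must come first — violated.
OffsitePrep has to be in the 10am slot or an earlier one — holds.
Lee is required at OffsitePrep and at Roadmap — holds.
Cyd is required at OffsitePrep and at AllHands — holds.
OffsitePrep and Sync are held together in one hour — holds.
Hiring can't start before 12pm — holds.

No. Dana is required at Sync and at DesignReview is not satisfied.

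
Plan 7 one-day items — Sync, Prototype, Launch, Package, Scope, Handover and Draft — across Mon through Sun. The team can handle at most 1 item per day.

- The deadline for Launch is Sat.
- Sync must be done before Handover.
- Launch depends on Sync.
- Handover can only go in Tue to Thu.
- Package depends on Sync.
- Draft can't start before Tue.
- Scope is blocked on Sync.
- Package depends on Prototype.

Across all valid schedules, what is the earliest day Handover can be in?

Tue

Handover is available from Tue; Handover's own window allows nothing later than Thu.
Handover at Tue is achievable: Sync -> Mon; Prototype -> Fri; Launch -> Wed; Scope -> Sun; Handover -> Tue; Draft -> Thu; Package -> Sat.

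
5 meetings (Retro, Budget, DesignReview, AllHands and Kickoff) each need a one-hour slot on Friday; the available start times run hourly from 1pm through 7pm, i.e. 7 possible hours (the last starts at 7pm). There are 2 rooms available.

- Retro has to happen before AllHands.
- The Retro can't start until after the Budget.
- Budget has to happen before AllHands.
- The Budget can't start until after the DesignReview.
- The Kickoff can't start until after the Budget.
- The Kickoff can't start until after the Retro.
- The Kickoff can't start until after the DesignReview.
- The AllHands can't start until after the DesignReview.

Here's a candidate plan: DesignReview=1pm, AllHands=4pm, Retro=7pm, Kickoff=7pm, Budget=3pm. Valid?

No — it violates: Retro has to happen before AllHands

The Kickoff can't start until after the Retro — violated.
There are 2 rooms available — holds.
The Kickoff can't start until after the DesignReview — holds.
The Budget can't start until after the DesignReview — holds.
The Kickoff can't start until after the Budget — holds.
Retro has to happen before AllHands — violated.
The Retro can't start until after the Budget — holds.
The AllHands can't start until after the DesignReview — holds.
Budget has to happen before AllHands — holds.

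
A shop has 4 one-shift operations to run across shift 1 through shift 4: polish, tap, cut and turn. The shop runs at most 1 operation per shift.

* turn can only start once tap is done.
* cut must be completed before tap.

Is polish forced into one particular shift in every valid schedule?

polish can be shift 1 (e.g. cut=shift 2, polish=shift 1, turn=shift 4, tap=shift 3) or shift 2 (e.g. tap in shift 3; polish in shift 2; cut in shift 1; turn in shift 4).

No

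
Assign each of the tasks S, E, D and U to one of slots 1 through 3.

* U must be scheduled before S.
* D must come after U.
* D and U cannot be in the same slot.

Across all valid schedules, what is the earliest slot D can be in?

Precedence pushes D to at least 2.
D at 2 is achievable: E in 1, U in 1, S in 2, D in 2.

2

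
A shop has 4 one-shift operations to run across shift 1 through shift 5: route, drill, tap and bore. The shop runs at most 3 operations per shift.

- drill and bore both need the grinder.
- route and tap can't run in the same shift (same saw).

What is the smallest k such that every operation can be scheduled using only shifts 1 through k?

With at most 3 per shift and 4 operations, at least 2 shifts are needed.
2 works (last occupied shift: shift 2): for example drill in shift 1, bore in shift 2, route in shift 1, tap in shift 2.

2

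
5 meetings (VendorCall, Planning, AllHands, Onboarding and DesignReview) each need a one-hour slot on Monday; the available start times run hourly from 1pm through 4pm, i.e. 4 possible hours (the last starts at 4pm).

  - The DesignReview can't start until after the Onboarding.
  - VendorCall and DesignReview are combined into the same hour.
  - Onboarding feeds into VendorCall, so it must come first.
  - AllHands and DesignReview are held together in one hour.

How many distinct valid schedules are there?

24

Splitting on VendorCall: it can be 2pm (4), 3pm (8), 4pm (12). Listing each branch's schedules as (Planning, AllHands, Onboarding, DesignReview):
VendorCall=2pm: (1pm,2pm,1pm,2pm) (2pm,2pm,1pm,2pm) (3pm,2pm,1pm,2pm) (4pm,2pm,1pm,2pm) — 4.
VendorCall=3pm: (1pm,3pm,1pm,3pm) (1pm,3pm,2pm,3pm) (2pm,3pm,1pm,3pm) (2pm,3pm,2pm,3pm) (3pm,3pm,1pm,3pm) (3pm,3pm,2pm,3pm) (4pm,3pm,1pm,3pm) (4pm,3pm,2pm,3pm) — 8.
VendorCall=4pm: (1pm,4pm,1pm,4pm) (1pm,4pm,2pm,4pm) (1pm,4pm,3pm,4pm) (2pm,4pm,1pm,4pm) (2pm,4pm,2pm,4pm) (2pm,4pm,3pm,4pm) (3pm,4pm,1pm,4pm) (3pm,4pm,2pm,4pm) (3pm,4pm,3pm,4pm) (4pm,4pm,1pm,4pm) (4pm,4pm,2pm,4pm) (4pm,4pm,3pm,4pm) — 12.
Summing: 4 + 8 + 12 = 24.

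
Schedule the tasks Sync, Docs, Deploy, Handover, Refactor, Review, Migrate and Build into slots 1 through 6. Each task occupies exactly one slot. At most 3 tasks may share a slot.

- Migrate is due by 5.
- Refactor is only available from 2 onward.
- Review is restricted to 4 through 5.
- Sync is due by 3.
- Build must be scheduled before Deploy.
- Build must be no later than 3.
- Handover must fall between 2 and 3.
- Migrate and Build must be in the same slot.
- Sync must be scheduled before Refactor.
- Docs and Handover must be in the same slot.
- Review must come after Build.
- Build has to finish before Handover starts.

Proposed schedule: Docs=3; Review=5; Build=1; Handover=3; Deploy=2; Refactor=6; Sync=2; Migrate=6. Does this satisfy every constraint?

Invalid. Migrate is due by 5.

Migrate and Build must be in the same slot — violated.
Build must be no later than 3 — holds.
Review must come after Build — holds.
Handover must fall between 2 and 3 — holds.
Build must be scheduled before Deploy — holds.
Review is restricted to 4 through 5 — holds.
Migrate is due by 5 — violated.
Sync must be scheduled before Refactor — holds.
Build has to finish before Handover starts — holds.
Docs and Handover must be in the same slot — holds.
Sync is due by 3 — holds.
At most 3 tasks may share a slot — holds.
Refactor is only available from 2 onward — holds.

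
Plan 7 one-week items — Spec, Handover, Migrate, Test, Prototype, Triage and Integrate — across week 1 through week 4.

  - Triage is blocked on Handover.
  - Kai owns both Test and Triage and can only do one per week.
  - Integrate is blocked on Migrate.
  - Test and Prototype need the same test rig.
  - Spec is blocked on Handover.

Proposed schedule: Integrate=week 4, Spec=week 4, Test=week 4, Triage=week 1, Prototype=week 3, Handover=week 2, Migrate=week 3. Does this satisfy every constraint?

Invalid. Triage is blocked on Handover.

Triage is blocked on Handover — violated.
Spec is blocked on Handover — holds.
Kai owns both Test and Triage and can only do one per week — holds.
Test and Prototype need the same test rig — holds.
Integrate is blocked on Migrate — holds.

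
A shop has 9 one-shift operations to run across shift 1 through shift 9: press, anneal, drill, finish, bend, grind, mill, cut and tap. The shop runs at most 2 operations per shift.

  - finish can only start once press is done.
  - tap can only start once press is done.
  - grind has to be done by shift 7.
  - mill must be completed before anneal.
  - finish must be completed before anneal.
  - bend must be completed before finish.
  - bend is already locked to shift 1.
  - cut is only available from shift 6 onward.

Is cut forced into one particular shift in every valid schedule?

cut can be shift 6 (e.g. bend in shift 1, mill in shift 2, press in shift 2, grind in shift 1, finish in shift 3, tap in shift 3, cut in shift 6, drill in shift 4, anneal in shift 4) or shift 7 (e.g. anneal -> shift 4; mill -> shift 2; finish -> shift 3; drill -> shift 4; tap -> shift 3; bend -> shift 1; cut -> shift 7; grind -> shift 1; press -> shift 2).

No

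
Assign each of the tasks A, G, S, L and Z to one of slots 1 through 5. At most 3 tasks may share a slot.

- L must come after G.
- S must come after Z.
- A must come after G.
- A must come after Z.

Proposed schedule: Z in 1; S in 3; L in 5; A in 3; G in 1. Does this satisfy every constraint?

L must come after G — holds.
S must come after Z — holds.
A must come after Z — holds.
A must come after G — holds.
At most 3 tasks may share a slot — holds.

Yes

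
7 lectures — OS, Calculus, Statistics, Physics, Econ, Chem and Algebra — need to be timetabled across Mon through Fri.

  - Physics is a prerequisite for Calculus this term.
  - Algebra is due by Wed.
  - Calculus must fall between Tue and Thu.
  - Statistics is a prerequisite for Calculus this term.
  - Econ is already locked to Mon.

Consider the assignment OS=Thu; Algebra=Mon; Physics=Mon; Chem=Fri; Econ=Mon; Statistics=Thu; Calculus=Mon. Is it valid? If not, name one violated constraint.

Algebra is due by Wed — holds.
Statistics is a prerequisite for Calculus this term — violated.
Physics is a prerequisite for Calculus this term — violated.
Econ is already locked to Mon — holds.
Calculus must fall between Tue and Thu — violated.

No — it violates: Statistics is a prerequisite for Calculus this term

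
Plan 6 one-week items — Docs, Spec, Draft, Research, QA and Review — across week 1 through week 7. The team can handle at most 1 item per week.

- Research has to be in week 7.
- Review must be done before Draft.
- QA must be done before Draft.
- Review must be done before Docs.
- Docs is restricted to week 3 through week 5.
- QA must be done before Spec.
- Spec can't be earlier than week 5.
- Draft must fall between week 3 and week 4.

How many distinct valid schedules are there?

16

Splitting on Docs: it can be week 3 (4), week 4 (4), week 5 (8). Listing each branch's schedules as (Spec, Draft, Research, QA, Review) by week number:
Docs=week 3: (5,4,7,1,2) (5,4,7,2,1) (6,4,7,1,2) (6,4,7,2,1) — 4.
Docs=week 4: (5,3,7,1,2) (5,3,7,2,1) (6,3,7,1,2) (6,3,7,2,1) — 4.
Docs=week 5: (6,3,7,1,2) (6,3,7,2,1) (6,4,7,1,2) (6,4,7,1,3) (6,4,7,2,1) (6,4,7,2,3) (6,4,7,3,1) (6,4,7,3,2) — 8.
Summing: 4 + 4 + 8 = 16.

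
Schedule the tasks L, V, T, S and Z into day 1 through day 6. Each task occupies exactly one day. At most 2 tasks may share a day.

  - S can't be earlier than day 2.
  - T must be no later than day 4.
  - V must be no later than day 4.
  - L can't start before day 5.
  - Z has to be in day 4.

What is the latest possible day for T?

day 4

T's own window allows nothing later than day 4.
T at day 4 is achievable: L in day 5; Z in day 4; S in day 2; V in day 1; T in day 4.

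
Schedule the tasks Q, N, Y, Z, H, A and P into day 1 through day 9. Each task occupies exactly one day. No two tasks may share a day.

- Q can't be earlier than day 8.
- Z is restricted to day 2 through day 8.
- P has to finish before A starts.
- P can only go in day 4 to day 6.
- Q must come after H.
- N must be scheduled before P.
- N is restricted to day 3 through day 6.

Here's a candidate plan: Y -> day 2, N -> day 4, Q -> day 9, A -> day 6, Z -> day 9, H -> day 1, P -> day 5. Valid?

P has to finish before A starts — holds.
Z is restricted to day 2 through day 8 — violated.
P can only go in day 4 to day 6 — holds.
Q can't be earlier than day 8 — holds.
N is restricted to day 3 through day 6 — holds.
Q must come after H — holds.
N must be scheduled before P — holds.
No two tasks may share a day — violated.

No — it violates: Z is restricted to day 2 through day 8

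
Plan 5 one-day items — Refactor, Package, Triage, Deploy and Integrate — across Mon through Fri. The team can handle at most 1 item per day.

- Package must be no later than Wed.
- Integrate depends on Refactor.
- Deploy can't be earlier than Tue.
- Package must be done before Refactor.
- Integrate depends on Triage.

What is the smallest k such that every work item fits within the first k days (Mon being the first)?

The precedence chain requires at least 3 distinct days.
With at most 1 per day and 5 work items, at least 5 days are needed.
5 works (last occupied day: Fri): for example Integrate=Fri, Triage=Thu, Deploy=Tue, Refactor=Wed, Package=Mon.

5 days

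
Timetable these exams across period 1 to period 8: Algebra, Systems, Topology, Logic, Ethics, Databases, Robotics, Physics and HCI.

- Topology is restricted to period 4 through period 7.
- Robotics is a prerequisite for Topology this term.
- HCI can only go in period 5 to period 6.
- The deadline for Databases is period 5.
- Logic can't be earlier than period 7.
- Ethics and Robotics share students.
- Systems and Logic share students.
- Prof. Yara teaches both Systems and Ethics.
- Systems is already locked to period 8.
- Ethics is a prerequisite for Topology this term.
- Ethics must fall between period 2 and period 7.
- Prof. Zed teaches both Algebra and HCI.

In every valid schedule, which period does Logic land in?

period 7

Logic's window is period 7–period 8.
Systems is fixed at period 8, and Logic can't share a period with Systems.
So Logic must be period 7.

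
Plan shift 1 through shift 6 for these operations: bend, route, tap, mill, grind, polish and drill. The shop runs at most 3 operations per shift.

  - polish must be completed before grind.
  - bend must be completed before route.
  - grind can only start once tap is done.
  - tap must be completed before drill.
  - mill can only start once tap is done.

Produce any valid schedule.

bend=shift 1; tap=shift 1; mill=shift 2; grind=shift 2; polish=shift 1; drill=shift 3; route=shift 2

Checking: bend(shift 1) before route(shift 2); tap(shift 1) before drill(shift 3); polish(shift 1) before grind(shift 2); tap(shift 1) before grind(shift 2); tap(shift 1) before mill(shift 2); max 3 per shift (cap 3).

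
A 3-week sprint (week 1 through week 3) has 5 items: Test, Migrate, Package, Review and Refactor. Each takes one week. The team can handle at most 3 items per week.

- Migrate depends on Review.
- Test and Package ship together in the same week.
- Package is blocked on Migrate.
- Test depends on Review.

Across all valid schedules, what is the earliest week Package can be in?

Precedence pushes Package to at least week 3.
Package at week 3 is achievable: Refactor -> week 1, Package -> week 3, Review -> week 1, Migrate -> week 2, Test -> week 3.

week 3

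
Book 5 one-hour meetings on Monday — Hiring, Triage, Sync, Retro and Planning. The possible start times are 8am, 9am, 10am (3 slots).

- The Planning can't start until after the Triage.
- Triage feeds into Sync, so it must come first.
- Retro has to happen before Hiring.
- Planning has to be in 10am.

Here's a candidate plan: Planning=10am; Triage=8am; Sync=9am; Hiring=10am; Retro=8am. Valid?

Planning has to be in 10am — holds.
Retro has to happen before Hiring — holds.
The Planning can't start until after the Triage — holds.
Triage feeds into Sync, so it must come first — holds.

Yes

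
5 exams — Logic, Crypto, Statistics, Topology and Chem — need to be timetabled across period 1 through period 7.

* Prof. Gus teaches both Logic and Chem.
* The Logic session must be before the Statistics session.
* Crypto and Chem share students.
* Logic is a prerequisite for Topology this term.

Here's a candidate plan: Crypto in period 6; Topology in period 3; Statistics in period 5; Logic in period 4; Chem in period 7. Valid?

Invalid. Logic is a prerequisite for Topology this term.

The Logic session must be before the Statistics session — holds.
Prof. Gus teaches both Logic and Chem — holds.
Crypto and Chem share students — holds.
Logic is a prerequisite for Topology this term — violated.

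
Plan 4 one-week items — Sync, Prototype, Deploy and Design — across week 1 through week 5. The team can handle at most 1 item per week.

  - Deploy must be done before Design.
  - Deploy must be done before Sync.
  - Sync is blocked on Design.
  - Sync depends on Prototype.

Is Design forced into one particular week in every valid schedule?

Design can be week 2 (e.g. Deploy=week 1; Design=week 2; Prototype=week 3; Sync=week 4) or week 3 (e.g. Prototype in week 2, Design in week 3, Deploy in week 1, Sync in week 4).

No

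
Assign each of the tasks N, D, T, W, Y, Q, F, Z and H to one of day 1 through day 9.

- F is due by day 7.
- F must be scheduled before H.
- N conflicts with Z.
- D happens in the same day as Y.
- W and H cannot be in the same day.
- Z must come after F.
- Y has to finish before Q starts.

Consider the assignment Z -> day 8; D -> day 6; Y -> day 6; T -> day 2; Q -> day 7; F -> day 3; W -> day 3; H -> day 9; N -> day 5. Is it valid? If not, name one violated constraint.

F must be scheduled before H — holds.
W and H cannot be in the same day — holds.
Y has to finish before Q starts — holds.
Z must come after F — holds.
N conflicts with Z — holds.
D happens in the same day as Y — holds.
F is due by day 7 — holds.

Valid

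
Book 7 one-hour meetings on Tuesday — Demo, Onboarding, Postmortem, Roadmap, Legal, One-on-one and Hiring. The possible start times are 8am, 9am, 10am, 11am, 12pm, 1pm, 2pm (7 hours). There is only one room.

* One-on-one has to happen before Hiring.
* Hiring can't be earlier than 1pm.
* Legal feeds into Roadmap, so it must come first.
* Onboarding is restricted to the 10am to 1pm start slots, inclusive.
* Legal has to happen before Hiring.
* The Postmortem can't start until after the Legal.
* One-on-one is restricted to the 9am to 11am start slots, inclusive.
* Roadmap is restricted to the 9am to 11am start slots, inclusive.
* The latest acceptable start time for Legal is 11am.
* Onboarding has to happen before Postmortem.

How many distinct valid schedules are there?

Splitting on Onboarding: it can be 10am (8), 11am (8), 12pm (18). Listing each branch's schedules as (Demo, Postmortem, Roadmap, Legal, One-on-one, Hiring):
Onboarding=10am: (12pm,1pm,9am,8am,11am,2pm) (12pm,1pm,11am,8am,9am,2pm) (12pm,2pm,9am,8am,11am,1pm) (12pm,2pm,11am,8am,9am,1pm) (1pm,12pm,9am,8am,11am,2pm) (1pm,12pm,11am,8am,9am,2pm) (2pm,12pm,9am,8am,11am,1pm) (2pm,12pm,11am,8am,9am,1pm) — 8.
Onboarding=11am: (12pm,1pm,9am,8am,10am,2pm) (12pm,1pm,10am,8am,9am,2pm) (12pm,2pm,9am,8am,10am,1pm) (12pm,2pm,10am,8am,9am,1pm) (1pm,12pm,9am,8am,10am,2pm) (1pm,12pm,10am,8am,9am,2pm) (2pm,12pm,9am,8am,10am,1pm) (2pm,12pm,10am,8am,9am,1pm) — 8.
Onboarding=12pm: (8am,1pm,10am,9am,11am,2pm) (8am,1pm,11am,9am,10am,2pm) (8am,1pm,11am,10am,9am,2pm) (8am,2pm,10am,9am,11am,1pm) (8am,2pm,11am,9am,10am,1pm) (8am,2pm,11am,10am,9am,1pm) (9am,1pm,10am,8am,11am,2pm) (9am,1pm,11am,8am,10am,2pm) (9am,2pm,10am,8am,11am,1pm) (9am,2pm,11am,8am,10am,1pm) (10am,1pm,9am,8am,11am,2pm) (10am,1pm,11am,8am,9am,2pm) (10am,2pm,9am,8am,11am,1pm) (10am,2pm,11am,8am,9am,1pm) (11am,1pm,9am,8am,10am,2pm) (11am,1pm,10am,8am,9am,2pm) (11am,2pm,9am,8am,10am,1pm) (11am,2pm,10am,8am,9am,1pm) — 18.
Summing: 8 + 8 + 18 = 34.

34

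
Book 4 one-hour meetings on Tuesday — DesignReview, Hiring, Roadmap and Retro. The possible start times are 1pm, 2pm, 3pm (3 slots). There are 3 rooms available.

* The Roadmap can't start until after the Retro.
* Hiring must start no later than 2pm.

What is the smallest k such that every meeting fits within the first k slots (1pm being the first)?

2 slots

The precedence chain requires at least 2 distinct slots.
With at most 3 per slot and 4 meetings, at least 2 slots are needed.
2 works (last occupied slot: 2pm): for example Retro in 1pm, Roadmap in 2pm, Hiring in 1pm, DesignReview in 1pm.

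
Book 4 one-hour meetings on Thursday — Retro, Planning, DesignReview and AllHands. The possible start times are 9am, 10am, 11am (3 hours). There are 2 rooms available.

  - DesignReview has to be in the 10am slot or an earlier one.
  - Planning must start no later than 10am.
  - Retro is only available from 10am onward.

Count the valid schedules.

16

Splitting on Retro: it can be 10am (6), 11am (10). Listing each branch's schedules as (Planning, DesignReview, AllHands):
Retro=10am: (9am,9am,10am) (9am,9am,11am) (9am,10am,9am) (9am,10am,11am) (10am,9am,9am) (10am,9am,11am) — 6.
Retro=11am: (9am,9am,10am) (9am,9am,11am) (9am,10am,9am) (9am,10am,10am) (9am,10am,11am) (10am,9am,9am) (10am,9am,10am) (10am,9am,11am) (10am,10am,9am) (10am,10am,11am) — 10.
Summing: 6 + 10 = 16.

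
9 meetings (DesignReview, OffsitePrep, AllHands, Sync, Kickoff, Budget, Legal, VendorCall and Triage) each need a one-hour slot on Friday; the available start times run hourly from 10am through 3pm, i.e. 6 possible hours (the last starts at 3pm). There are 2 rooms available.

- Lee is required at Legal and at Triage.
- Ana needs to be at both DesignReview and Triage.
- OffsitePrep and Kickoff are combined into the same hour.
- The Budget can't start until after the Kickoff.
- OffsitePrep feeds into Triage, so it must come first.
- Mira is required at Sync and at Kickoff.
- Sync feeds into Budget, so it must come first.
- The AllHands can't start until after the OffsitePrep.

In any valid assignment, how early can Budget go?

Precedence pushes Budget to at least 11am.
Budget at 12pm is achievable: Kickoff -> 10am; Triage -> 12pm; Sync -> 11am; VendorCall -> 2pm; AllHands -> 11am; Budget -> 12pm; DesignReview -> 1pm; OffsitePrep -> 10am; Legal -> 1pm.
Nothing earlier works — the conflict and capacity constraints rule out every hour before 12pm.

12pm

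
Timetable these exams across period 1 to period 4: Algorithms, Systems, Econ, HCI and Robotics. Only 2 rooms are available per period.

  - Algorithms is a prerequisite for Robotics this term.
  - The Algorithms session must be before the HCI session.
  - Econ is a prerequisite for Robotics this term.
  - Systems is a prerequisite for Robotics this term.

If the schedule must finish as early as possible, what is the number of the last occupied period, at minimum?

3

The precedence chain requires at least 2 distinct periods.
With at most 2 per period and 5 exams, at least 3 periods are needed.
3 works (last occupied period: period 3): for example Robotics -> period 3, HCI -> period 2, Econ -> period 2, Systems -> period 1, Algorithms -> period 1.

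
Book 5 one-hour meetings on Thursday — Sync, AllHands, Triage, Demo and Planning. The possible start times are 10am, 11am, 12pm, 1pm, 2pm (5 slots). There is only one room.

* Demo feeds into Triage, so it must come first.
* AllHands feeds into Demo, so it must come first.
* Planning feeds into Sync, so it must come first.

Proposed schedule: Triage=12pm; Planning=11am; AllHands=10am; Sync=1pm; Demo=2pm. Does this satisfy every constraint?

Invalid. Demo feeds into Triage, so it must come first.

AllHands feeds into Demo, so it must come first — holds.
Demo feeds into Triage, so it must come first — violated.
There is only one room — holds.
Planning feeds into Sync, so it must come first — holds.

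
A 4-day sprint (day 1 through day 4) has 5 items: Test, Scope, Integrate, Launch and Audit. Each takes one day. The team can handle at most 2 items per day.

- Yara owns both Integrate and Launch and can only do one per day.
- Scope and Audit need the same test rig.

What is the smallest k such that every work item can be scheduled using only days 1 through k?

With at most 2 per day and 5 work items, at least 3 days are needed.
3 works (last occupied day: day 3): for example Integrate=day 2, Audit=day 2, Test=day 1, Launch=day 3, Scope=day 1.

3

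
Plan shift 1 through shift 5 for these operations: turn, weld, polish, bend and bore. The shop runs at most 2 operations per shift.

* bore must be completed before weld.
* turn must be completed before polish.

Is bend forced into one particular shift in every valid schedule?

bend can be shift 1 (e.g. bore -> shift 2; bend -> shift 1; weld -> shift 3; turn -> shift 1; polish -> shift 2) or shift 2 (e.g. turn in shift 1, bore in shift 1, weld in shift 2, bend in shift 2, polish in shift 3).

No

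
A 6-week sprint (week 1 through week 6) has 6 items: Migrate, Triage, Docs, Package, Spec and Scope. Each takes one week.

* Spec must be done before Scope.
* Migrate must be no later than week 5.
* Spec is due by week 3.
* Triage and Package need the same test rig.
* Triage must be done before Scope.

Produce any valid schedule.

Scope in week 2, Spec in week 1, Triage in week 1, Package in week 2, Docs in week 1, Migrate in week 1

Checking: Spec(week 1) before Scope(week 2); Triage(week 1) before Scope(week 2); Triage(week 1) != Package(week 2); Spec=week 1 in [week 1,week 3]; Migrate=week 1 in [week 1,week 5].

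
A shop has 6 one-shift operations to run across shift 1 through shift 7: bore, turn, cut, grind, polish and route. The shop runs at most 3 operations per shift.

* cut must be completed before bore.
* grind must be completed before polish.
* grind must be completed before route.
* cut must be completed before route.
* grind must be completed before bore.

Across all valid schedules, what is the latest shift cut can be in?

Downstream work caps cut at shift 6.
cut at shift 6 is achievable: polish -> shift 2, grind -> shift 1, cut -> shift 6, turn -> shift 1, bore -> shift 7, route -> shift 7.

shift 6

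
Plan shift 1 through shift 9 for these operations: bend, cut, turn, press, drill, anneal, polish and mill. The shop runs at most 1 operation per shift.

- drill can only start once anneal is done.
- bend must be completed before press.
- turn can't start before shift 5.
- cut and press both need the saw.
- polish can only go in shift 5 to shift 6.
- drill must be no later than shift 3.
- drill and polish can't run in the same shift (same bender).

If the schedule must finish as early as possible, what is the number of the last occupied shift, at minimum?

The precedence chain requires at least 2 distinct shifts.
With at most 1 per shift and 8 operations, at least 8 shifts are needed.
turn can't be placed before shift 5, so the schedule must run through at least shift 5.
8 works (last occupied shift: shift 8): for example drill in shift 2; cut in shift 7; press in shift 4; anneal in shift 1; polish in shift 5; bend in shift 3; mill in shift 8; turn in shift 6.

8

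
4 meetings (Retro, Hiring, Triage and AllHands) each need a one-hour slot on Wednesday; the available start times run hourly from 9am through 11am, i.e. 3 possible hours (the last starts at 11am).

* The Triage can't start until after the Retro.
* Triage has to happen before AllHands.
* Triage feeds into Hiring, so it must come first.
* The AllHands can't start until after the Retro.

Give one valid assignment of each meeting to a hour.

AllHands -> 11am, Triage -> 10am, Retro -> 9am, Hiring -> 11am

Checking: Triage(10am) before Hiring(11am); Retro(9am) before Triage(10am); Triage(10am) before AllHands(11am); Retro(9am) before AllHands(11am).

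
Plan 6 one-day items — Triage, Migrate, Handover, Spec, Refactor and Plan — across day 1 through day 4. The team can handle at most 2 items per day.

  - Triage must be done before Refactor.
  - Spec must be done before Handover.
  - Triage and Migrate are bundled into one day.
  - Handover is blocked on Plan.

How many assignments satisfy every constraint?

Splitting on Triage: it can be day 1 (12), day 2 (9), day 3 (5). Listing each branch's schedules as (Migrate, Handover, Spec, Refactor, Plan) by day number:
Triage=day 1: (1,3,2,3,2) (1,3,2,4,2) (1,4,2,2,3) (1,4,2,3,2) (1,4,2,3,3) (1,4,2,4,2) (1,4,2,4,3) (1,4,3,2,2) (1,4,3,2,3) (1,4,3,3,2) (1,4,3,4,2) (1,4,3,4,3) — 12.
Triage=day 2: (2,3,1,3,1) (2,3,1,4,1) (2,4,1,3,1) (2,4,1,3,3) (2,4,1,4,1) (2,4,1,4,3) (2,4,3,3,1) (2,4,3,4,1) (2,4,3,4,3) — 9.
Triage=day 3: (3,2,1,4,1) (3,4,1,4,1) (3,4,1,4,2) (3,4,2,4,1) (3,4,2,4,2) — 5.
Summing: 12 + 9 + 5 = 26.

26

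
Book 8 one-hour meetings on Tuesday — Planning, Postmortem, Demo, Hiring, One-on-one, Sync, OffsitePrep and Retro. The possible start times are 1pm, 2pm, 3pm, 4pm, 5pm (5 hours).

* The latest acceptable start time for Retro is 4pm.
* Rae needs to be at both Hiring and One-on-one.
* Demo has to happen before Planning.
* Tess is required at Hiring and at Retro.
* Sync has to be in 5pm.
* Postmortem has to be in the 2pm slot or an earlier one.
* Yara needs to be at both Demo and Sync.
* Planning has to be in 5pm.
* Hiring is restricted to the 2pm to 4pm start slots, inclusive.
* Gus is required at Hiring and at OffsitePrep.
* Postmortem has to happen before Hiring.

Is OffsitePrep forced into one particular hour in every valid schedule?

No

OffsitePrep can be 1pm (e.g. OffsitePrep in 1pm; Planning in 5pm; Postmortem in 1pm; Retro in 1pm; Hiring in 2pm; Sync in 5pm; Demo in 1pm; One-on-one in 1pm) or 2pm (e.g. Postmortem -> 1pm, Retro -> 1pm, One-on-one -> 1pm, Planning -> 5pm, Sync -> 5pm, OffsitePrep -> 2pm, Demo -> 1pm, Hiring -> 3pm).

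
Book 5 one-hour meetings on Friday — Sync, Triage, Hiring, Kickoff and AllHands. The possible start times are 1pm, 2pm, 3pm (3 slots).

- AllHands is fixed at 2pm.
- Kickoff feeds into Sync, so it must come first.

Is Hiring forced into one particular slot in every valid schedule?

No

Hiring can be 1pm (e.g. Sync in 2pm; Kickoff in 1pm; Hiring in 1pm; AllHands in 2pm; Triage in 1pm) or 2pm (e.g. Hiring in 2pm, Sync in 2pm, Triage in 1pm, Kickoff in 1pm, AllHands in 2pm).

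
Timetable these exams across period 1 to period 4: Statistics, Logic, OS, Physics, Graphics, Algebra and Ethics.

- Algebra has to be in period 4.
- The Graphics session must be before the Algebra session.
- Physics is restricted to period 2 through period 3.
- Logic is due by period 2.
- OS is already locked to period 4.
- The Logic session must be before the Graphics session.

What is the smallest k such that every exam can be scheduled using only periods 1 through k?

The precedence chain requires at least 3 distinct periods.
OS can't be placed before period 4, so the schedule must run through at least period 4.
4 works (last occupied period: period 4): for example Ethics -> period 1; Algebra -> period 4; Physics -> period 2; Statistics -> period 1; Graphics -> period 2; OS -> period 4; Logic -> period 1.

4 periods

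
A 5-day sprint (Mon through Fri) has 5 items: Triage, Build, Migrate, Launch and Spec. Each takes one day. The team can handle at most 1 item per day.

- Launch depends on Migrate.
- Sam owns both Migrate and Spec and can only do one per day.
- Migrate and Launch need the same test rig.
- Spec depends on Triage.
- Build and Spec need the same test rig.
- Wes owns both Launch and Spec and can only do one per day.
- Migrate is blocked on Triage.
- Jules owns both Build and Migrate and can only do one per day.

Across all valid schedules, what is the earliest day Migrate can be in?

Precedence pushes Migrate to at least Tue; downstream work caps Migrate at Thu.
Migrate at Tue is achievable: Launch=Wed; Spec=Thu; Triage=Mon; Migrate=Tue; Build=Fri.

Tue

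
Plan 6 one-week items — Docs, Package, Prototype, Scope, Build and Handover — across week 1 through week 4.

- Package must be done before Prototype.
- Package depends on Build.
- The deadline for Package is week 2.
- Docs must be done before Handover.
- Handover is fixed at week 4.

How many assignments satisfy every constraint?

Splitting on Docs: it can be week 1 (8), week 2 (8), week 3 (8). Listing each branch's schedules as (Package, Prototype, Scope, Build, Handover) by week number:
Docs=week 1: (2,3,1,1,4) (2,3,2,1,4) (2,3,3,1,4) (2,3,4,1,4) (2,4,1,1,4) (2,4,2,1,4) (2,4,3,1,4) (2,4,4,1,4) — 8.
Docs=week 2: (2,3,1,1,4) (2,3,2,1,4) (2,3,3,1,4) (2,3,4,1,4) (2,4,1,1,4) (2,4,2,1,4) (2,4,3,1,4) (2,4,4,1,4) — 8.
Docs=week 3: (2,3,1,1,4) (2,3,2,1,4) (2,3,3,1,4) (2,3,4,1,4) (2,4,1,1,4) (2,4,2,1,4) (2,4,3,1,4) (2,4,4,1,4) — 8.
Summing: 8 + 8 + 8 = 24.

24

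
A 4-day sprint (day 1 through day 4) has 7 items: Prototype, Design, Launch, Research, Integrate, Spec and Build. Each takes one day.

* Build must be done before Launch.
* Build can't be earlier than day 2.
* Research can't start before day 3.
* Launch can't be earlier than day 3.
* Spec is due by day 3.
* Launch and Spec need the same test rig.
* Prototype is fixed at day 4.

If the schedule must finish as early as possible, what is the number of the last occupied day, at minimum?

The precedence chain requires at least 2 distinct days.
Prototype can't be placed before day 4, so the schedule must run through at least day 4.
4 works (last occupied day: day 4): for example Launch=day 3; Prototype=day 4; Research=day 3; Design=day 1; Build=day 2; Integrate=day 1; Spec=day 1.

day 4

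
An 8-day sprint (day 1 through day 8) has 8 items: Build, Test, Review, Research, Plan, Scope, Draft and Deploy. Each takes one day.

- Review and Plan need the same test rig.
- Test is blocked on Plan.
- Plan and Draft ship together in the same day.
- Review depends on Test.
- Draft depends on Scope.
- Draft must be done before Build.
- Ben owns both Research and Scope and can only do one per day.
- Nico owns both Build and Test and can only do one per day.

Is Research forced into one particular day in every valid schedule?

No

Research can be day 1 (e.g. Test in day 4; Scope in day 2; Review in day 5; Plan in day 3; Build in day 5; Research in day 1; Draft in day 3; Deploy in day 1) or day 2 (e.g. Plan=day 2; Review=day 4; Build=day 4; Test=day 3; Draft=day 2; Deploy=day 1; Research=day 2; Scope=day 1).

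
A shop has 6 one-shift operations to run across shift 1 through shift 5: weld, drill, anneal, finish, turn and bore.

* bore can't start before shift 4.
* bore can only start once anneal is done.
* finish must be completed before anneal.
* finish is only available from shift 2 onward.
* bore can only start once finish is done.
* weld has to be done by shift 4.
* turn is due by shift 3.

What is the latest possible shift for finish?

shift 3

Finish is available from shift 2; downstream work caps finish at shift 3.
finish at shift 3 is achievable: drill=shift 1; finish=shift 3; bore=shift 5; turn=shift 1; anneal=shift 4; weld=shift 1.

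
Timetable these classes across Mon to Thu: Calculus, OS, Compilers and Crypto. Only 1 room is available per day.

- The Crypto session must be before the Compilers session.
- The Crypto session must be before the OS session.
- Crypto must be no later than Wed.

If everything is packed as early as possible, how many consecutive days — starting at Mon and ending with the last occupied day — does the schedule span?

4 days

The precedence chain requires at least 2 distinct days.
With at most 1 per day and 4 classes, at least 4 days are needed.
4 works (last occupied day: Thu): for example Crypto in Mon; OS in Tue; Compilers in Wed; Calculus in Thu.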